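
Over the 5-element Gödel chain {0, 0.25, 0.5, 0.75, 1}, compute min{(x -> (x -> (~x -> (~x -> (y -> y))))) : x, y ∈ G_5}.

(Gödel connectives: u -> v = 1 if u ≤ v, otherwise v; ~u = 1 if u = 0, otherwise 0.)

Every assignment gives 1. For instance at x = 0, y = 0:
  ~x: Gödel ¬ of 0 = 1 (operand is 0)
  ~x: Gödel ¬ of 0 = 1 (operand is 0)
  (y -> y): 0 ≤ 0, so result = 1
  (~x -> (y -> y)): 1 ≤ 1, so result = 1
  (~x -> (~x -> (y -> y))): 1 ≤ 1, so result = 1
  (x -> (~x -> (~x -> (y -> y)))): 0 ≤ 1, so result = 1
  (x -> (x -> (~x -> (~x -> (y -> y))))): 0 ≤ 1, so result = 1
All 25 assignments give value 1 — the formula is a G_5-tautology.

1.00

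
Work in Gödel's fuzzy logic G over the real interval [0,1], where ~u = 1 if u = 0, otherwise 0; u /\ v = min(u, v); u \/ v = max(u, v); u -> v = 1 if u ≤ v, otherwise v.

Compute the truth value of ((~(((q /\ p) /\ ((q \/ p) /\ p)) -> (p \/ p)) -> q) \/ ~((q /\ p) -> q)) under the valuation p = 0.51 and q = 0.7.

(q /\ p) = min(0.7, 0.51) = 0.51
(q \/ p) = max(0.7, 0.51) = 0.7
((q \/ p) /\ p) = min(0.7, 0.51) = 0.51
((q /\ p) /\ ((q \/ p) /\ p)) = min(0.51, 0.51) = 0.51
(p \/ p) = max(0.51, 0.51) = 0.51
(((q /\ p) /\ ((q \/ p) /\ p)) -> (p \/ p)): 0.51 ≤ 0.51, so result = 1
~(((q /\ p) /\ ((q \/ p) /\ p)) -> (p \/ p)): Gödel ¬ of 1 = 0 (operand ≠ 0)
(~(((q /\ p) /\ ((q \/ p) /\ p)) -> (p \/ p)) -> q): 0 ≤ 0.7, so result = 1
(q /\ p) = min(0.7, 0.51) = 0.51
((q /\ p) -> q): 0.51 ≤ 0.7, so result = 1
~((q /\ p) -> q): Gödel ¬ of 1 = 0 (operand ≠ 0)
((~(((q /\ p) /\ ((q \/ p) /\ p)) -> (p \/ p)) -> q) \/ ~((q /\ p) -> q)) = max(1, 0) = 1

1.00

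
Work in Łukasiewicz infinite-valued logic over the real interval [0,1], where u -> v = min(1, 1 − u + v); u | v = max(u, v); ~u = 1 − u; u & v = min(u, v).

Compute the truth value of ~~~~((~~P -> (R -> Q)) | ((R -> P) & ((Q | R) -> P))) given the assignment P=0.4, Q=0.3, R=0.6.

~P: Łukasiewicz ¬ gives 1 − 0.4 = 0.6
~~P: Łukasiewicz ¬ gives 1 − 0.6 = 0.4
(R -> Q): min(1, 1 − 0.6 + 0.3) = 0.7
(~~P -> (R -> Q)): min(1, 1 − 0.4 + 0.7) = 1
(R -> P): min(1, 1 − 0.6 + 0.4) = 0.8
(Q | R) = max(0.3, 0.6) = 0.6
((Q | R) -> P): min(1, 1 − 0.6 + 0.4) = 0.8
((R -> P) & ((Q | R) -> P)) = min(0.8, 0.8) = 0.8
((~~P -> (R -> Q)) | ((R -> P) & ((Q | R) -> P))) = max(1, 0.8) = 1
~((~~P -> (R -> Q)) | ((R -> P) & ((Q | R) -> P))): Łukasiewicz ¬ gives 1 − 1 = 0
~~((~~P -> (R -> Q)) | ((R -> P) & ((Q | R) -> P))): Łukasiewicz ¬ gives 1 − 0 = 1
~~~((~~P -> (R -> Q)) | ((R -> P) & ((Q | R) -> P))): Łukasiewicz ¬ gives 1 − 1 = 0
~~~~((~~P -> (R -> Q)) | ((R -> P) & ((Q | R) -> P))): Łukasiewicz ¬ gives 1 − 0 = 1

1.00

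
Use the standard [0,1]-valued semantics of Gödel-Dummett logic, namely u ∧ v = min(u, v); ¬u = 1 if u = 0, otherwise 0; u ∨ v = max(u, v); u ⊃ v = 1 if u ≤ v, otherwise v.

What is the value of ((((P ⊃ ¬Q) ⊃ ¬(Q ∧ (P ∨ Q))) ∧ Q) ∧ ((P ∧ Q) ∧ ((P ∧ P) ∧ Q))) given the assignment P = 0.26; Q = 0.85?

¬Q: Gödel ¬ of 0.85 = 0 (operand ≠ 0)
(P ⊃ ¬Q): 0.26 > 0, so result = 0
(P ∨ Q) = max(0.26, 0.85) = 0.85
(Q ∧ (P ∨ Q)) = min(0.85, 0.85) = 0.85
¬(Q ∧ (P ∨ Q)): Gödel ¬ of 0.85 = 0 (operand ≠ 0)
((P ⊃ ¬Q) ⊃ ¬(Q ∧ (P ∨ Q))): 0 ≤ 0, so result = 1
(((P ⊃ ¬Q) ⊃ ¬(Q ∧ (P ∨ Q))) ∧ Q) = min(1, 0.85) = 0.85
(P ∧ Q) = min(0.26, 0.85) = 0.26
(P ∧ P) = min(0.26, 0.26) = 0.26
((P ∧ P) ∧ Q) = min(0.26, 0.85) = 0.26
((P ∧ Q) ∧ ((P ∧ P) ∧ Q)) = min(0.26, 0.26) = 0.26
((((P ⊃ ¬Q) ⊃ ¬(Q ∧ (P ∨ Q))) ∧ Q) ∧ ((P ∧ Q) ∧ ((P ∧ P) ∧ Q))) = min(0.85, 0.26) = 0.26

0.26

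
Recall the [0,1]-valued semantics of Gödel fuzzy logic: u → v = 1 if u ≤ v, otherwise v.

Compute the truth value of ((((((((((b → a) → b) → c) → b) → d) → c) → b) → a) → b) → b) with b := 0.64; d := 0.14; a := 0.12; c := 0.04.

0.64

(b → a): 0.64 > 0.12, so result = 0.12
((b → a) → b): 0.12 ≤ 0.64, so result = 1
(((b → a) → b) → c): 1 > 0.04, so result = 0.04
((((b → a) → b) → c) → b): 0.04 ≤ 0.64, so result = 1
(((((b → a) → b) → c) → b) → d): 1 > 0.14, so result = 0.14
((((((b → a) → b) → c) → b) → d) → c): 0.14 > 0.04, so result = 0.04
(((((((b → a) → b) → c) → b) → d) → c) → b): 0.04 ≤ 0.64, so result = 1
((((((((b → a) → b) → c) → b) → d) → c) → b) → a): 1 > 0.12, so result = 0.12
(((((((((b → a) → b) → c) → b) → d) → c) → b) → a) → b): 0.12 ≤ 0.64, so result = 1
((((((((((b → a) → b) → c) → b) → d) → c) → b) → a) → b) → b): 1 > 0.64, so result = 0.64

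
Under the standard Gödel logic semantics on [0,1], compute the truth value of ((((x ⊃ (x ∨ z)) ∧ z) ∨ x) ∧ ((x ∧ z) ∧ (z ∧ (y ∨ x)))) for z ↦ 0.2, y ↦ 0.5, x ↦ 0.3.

0.20

(x ∨ z) = max(0.3, 0.2) = 0.3
(x ⊃ (x ∨ z)): 0.3 ≤ 0.3, so result = 1
((x ⊃ (x ∨ z)) ∧ z) = min(1, 0.2) = 0.2
(((x ⊃ (x ∨ z)) ∧ z) ∨ x) = max(0.2, 0.3) = 0.3
(x ∧ z) = min(0.3, 0.2) = 0.2
(y ∨ x) = max(0.5, 0.3) = 0.5
(z ∧ (y ∨ x)) = min(0.2, 0.5) = 0.2
((x ∧ z) ∧ (z ∧ (y ∨ x))) = min(0.2, 0.2) = 0.2
((((x ⊃ (x ∨ z)) ∧ z) ∨ x) ∧ ((x ∧ z) ∧ (z ∧ (y ∨ x)))) = min(0.3, 0.2) = 0.2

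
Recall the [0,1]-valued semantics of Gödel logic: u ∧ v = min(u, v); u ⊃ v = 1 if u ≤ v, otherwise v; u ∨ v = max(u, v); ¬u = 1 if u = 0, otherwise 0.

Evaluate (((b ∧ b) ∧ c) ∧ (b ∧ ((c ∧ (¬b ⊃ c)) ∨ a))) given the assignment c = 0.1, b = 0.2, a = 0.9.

(b ∧ b) = min(0.2, 0.2) = 0.2
((b ∧ b) ∧ c) = min(0.2, 0.1) = 0.1
¬b: Gödel ¬ of 0.2 = 0 (operand ≠ 0)
(¬b ⊃ c): 0 ≤ 0.1, so result = 1
(c ∧ (¬b ⊃ c)) = min(0.1, 1) = 0.1
((c ∧ (¬b ⊃ c)) ∨ a) = max(0.1, 0.9) = 0.9
(b ∧ ((c ∧ (¬b ⊃ c)) ∨ a)) = min(0.2, 0.9) = 0.2
(((b ∧ b) ∧ c) ∧ (b ∧ ((c ∧ (¬b ⊃ c)) ∨ a))) = min(0.1, 0.2) = 0.1

0.10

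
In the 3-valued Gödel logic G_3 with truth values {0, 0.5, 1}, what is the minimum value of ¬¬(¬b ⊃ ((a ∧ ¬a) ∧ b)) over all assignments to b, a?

The minimum is attained at b = 0, a = 0:
  ¬b: Gödel ¬ of 0 = 1 (operand is 0)
  ¬a: Gödel ¬ of 0 = 1 (operand is 0)
  (a ∧ ¬a) = min(0, 1) = 0
  ((a ∧ ¬a) ∧ b) = min(0, 0) = 0
  (¬b ⊃ ((a ∧ ¬a) ∧ b)): 1 > 0, so result = 0
  ¬(¬b ⊃ ((a ∧ ¬a) ∧ b)): Gödel ¬ of 0 = 1 (operand is 0)
  ¬¬(¬b ⊃ ((a ∧ ¬a) ∧ b)): Gödel ¬ of 1 = 0 (operand ≠ 0)
Checking all 9 assignments confirms none give a value below 0.00.

0.00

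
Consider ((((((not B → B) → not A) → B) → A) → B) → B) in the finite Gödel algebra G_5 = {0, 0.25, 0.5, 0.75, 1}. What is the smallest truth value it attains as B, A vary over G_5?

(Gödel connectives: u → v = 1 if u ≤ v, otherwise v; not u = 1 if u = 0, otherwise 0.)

The minimum is attained at B = 0.25, A = 0:
  not B: Gödel ¬ of 0.25 = 0 (operand ≠ 0)
  (not B → B): 0 ≤ 0.25, so result = 1
  not A: Gödel ¬ of 0 = 1 (operand is 0)
  ((not B → B) → not A): 1 ≤ 1, so result = 1
  (((not B → B) → not A) → B): 1 > 0.25, so result = 0.25
  ((((not B → B) → not A) → B) → A): 0.25 > 0, so result = 0
  (((((not B → B) → not A) → B) → A) → B): 0 ≤ 0.25, so result = 1
  ((((((not B → B) → not A) → B) → A) → B) → B): 1 > 0.25, so result = 0.25
Checking all 25 assignments confirms none give a value below 0.25.

0.25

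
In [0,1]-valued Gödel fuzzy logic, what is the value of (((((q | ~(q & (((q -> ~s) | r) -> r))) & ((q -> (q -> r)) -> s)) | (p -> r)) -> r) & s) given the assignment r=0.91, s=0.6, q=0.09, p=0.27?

0.60

~s: Gödel ¬ of 0.6 = 0 (operand ≠ 0)
(q -> ~s): 0.09 > 0, so result = 0
((q -> ~s) | r) = max(0, 0.91) = 0.91
(((q -> ~s) | r) -> r): 0.91 ≤ 0.91, so result = 1
(q & (((q -> ~s) | r) -> r)) = min(0.09, 1) = 0.09
~(q & (((q -> ~s) | r) -> r)): Gödel ¬ of 0.09 = 0 (operand ≠ 0)
(q | ~(q & (((q -> ~s) | r) -> r))) = max(0.09, 0) = 0.09
(q -> r): 0.09 ≤ 0.91, so result = 1
(q -> (q -> r)): 0.09 ≤ 1, so result = 1
((q -> (q -> r)) -> s): 1 > 0.6, so result = 0.6
((q | ~(q & (((q -> ~s) | r) -> r))) & ((q -> (q -> r)) -> s)) = min(0.09, 0.6) = 0.09
(p -> r): 0.27 ≤ 0.91, so result = 1
(((q | ~(q & (((q -> ~s) | r) -> r))) & ((q -> (q -> r)) -> s)) | (p -> r)) = max(0.09, 1) = 1
((((q | ~(q & (((q -> ~s) | r) -> r))) & ((q -> (q -> r)) -> s)) | (p -> r)) -> r): 1 > 0.91, so result = 0.91
(((((q | ~(q & (((q -> ~s) | r) -> r))) & ((q -> (q -> r)) -> s)) | (p -> r)) -> r) & s) = min(0.91, 0.6) = 0.6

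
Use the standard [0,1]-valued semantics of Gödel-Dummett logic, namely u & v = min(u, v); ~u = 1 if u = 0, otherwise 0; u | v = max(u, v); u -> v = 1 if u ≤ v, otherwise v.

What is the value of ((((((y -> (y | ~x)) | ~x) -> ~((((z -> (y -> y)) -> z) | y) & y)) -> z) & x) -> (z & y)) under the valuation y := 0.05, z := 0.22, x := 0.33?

0.05

~x: Gödel ¬ of 0.33 = 0 (operand ≠ 0)
(y | ~x) = max(0.05, 0) = 0.05
(y -> (y | ~x)): 0.05 ≤ 0.05, so result = 1
~x: Gödel ¬ of 0.33 = 0 (operand ≠ 0)
((y -> (y | ~x)) | ~x) = max(1, 0) = 1
(y -> y): 0.05 ≤ 0.05, so result = 1
(z -> (y -> y)): 0.22 ≤ 1, so result = 1
((z -> (y -> y)) -> z): 1 > 0.22, so result = 0.22
(((z -> (y -> y)) -> z) | y) = max(0.22, 0.05) = 0.22
((((z -> (y -> y)) -> z) | y) & y) = min(0.22, 0.05) = 0.05
~((((z -> (y -> y)) -> z) | y) & y): Gödel ¬ of 0.05 = 0 (operand ≠ 0)
(((y -> (y | ~x)) | ~x) -> ~((((z -> (y -> y)) -> z) | y) & y)): 1 > 0, so result = 0
((((y -> (y | ~x)) | ~x) -> ~((((z -> (y -> y)) -> z) | y) & y)) -> z): 0 ≤ 0.22, so result = 1
(((((y -> (y | ~x)) | ~x) -> ~((((z -> (y -> y)) -> z) | y) & y)) -> z) & x) = min(1, 0.33) = 0.33
(z & y) = min(0.22, 0.05) = 0.05
((((((y -> (y | ~x)) | ~x) -> ~((((z -> (y -> y)) -> z) | y) & y)) -> z) & x) -> (z & y)): 0.33 > 0.05, so result = 0.05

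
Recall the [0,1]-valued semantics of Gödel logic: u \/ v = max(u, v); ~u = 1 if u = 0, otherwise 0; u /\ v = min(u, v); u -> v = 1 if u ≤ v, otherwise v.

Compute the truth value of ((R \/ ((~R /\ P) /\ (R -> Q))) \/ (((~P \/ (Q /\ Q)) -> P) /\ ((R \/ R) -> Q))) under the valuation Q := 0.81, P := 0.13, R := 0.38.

0.38

~R: Gödel ¬ of 0.38 = 0 (operand ≠ 0)
(~R /\ P) = min(0, 0.13) = 0
(R -> Q): 0.38 ≤ 0.81, so result = 1
((~R /\ P) /\ (R -> Q)) = min(0, 1) = 0
(R \/ ((~R /\ P) /\ (R -> Q))) = max(0.38, 0) = 0.38
~P: Gödel ¬ of 0.13 = 0 (operand ≠ 0)
(Q /\ Q) = min(0.81, 0.81) = 0.81
(~P \/ (Q /\ Q)) = max(0, 0.81) = 0.81
((~P \/ (Q /\ Q)) -> P): 0.81 > 0.13, so result = 0.13
(R \/ R) = max(0.38, 0.38) = 0.38
((R \/ R) -> Q): 0.38 ≤ 0.81, so result = 1
(((~P \/ (Q /\ Q)) -> P) /\ ((R \/ R) -> Q)) = min(0.13, 1) = 0.13
((R \/ ((~R /\ P) /\ (R -> Q))) \/ (((~P \/ (Q /\ Q)) -> P) /\ ((R \/ R) -> Q))) = max(0.38, 0.13) = 0.38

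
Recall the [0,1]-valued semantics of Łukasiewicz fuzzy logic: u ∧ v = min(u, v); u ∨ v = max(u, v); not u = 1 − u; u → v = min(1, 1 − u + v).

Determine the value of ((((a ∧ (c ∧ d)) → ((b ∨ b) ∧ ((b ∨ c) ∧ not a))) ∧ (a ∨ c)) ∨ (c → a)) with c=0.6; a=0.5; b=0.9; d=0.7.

(c ∧ d) = min(0.6, 0.7) = 0.6
(a ∧ (c ∧ d)) = min(0.5, 0.6) = 0.5
(b ∨ b) = max(0.9, 0.9) = 0.9
(b ∨ c) = max(0.9, 0.6) = 0.9
not a: Łukasiewicz ¬ gives 1 − 0.5 = 0.5
((b ∨ c) ∧ not a) = min(0.9, 0.5) = 0.5
((b ∨ b) ∧ ((b ∨ c) ∧ not a)) = min(0.9, 0.5) = 0.5
((a ∧ (c ∧ d)) → ((b ∨ b) ∧ ((b ∨ c) ∧ not a))): min(1, 1 − 0.5 + 0.5) = 1
(a ∨ c) = max(0.5, 0.6) = 0.6
(((a ∧ (c ∧ d)) → ((b ∨ b) ∧ ((b ∨ c) ∧ not a))) ∧ (a ∨ c)) = min(1, 0.6) = 0.6
(c → a): min(1, 1 − 0.6 + 0.5) = 0.9
((((a ∧ (c ∧ d)) → ((b ∨ b) ∧ ((b ∨ c) ∧ not a))) ∧ (a ∨ c)) ∨ (c → a)) = max(0.6, 0.9) = 0.9

0.90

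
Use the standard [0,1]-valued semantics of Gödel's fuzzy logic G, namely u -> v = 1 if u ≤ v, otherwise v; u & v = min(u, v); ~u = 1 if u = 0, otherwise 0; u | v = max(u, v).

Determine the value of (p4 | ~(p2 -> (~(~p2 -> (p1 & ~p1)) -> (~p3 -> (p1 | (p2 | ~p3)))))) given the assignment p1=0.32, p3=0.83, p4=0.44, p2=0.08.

~p2: Gödel ¬ of 0.08 = 0 (operand ≠ 0)
~p1: Gödel ¬ of 0.32 = 0 (operand ≠ 0)
(p1 & ~p1) = min(0.32, 0) = 0
(~p2 -> (p1 & ~p1)): 0 ≤ 0, so result = 1
~(~p2 -> (p1 & ~p1)): Gödel ¬ of 1 = 0 (operand ≠ 0)
~p3: Gödel ¬ of 0.83 = 0 (operand ≠ 0)
~p3: Gödel ¬ of 0.83 = 0 (operand ≠ 0)
(p2 | ~p3) = max(0.08, 0) = 0.08
(p1 | (p2 | ~p3)) = max(0.32, 0.08) = 0.32
(~p3 -> (p1 | (p2 | ~p3))): 0 ≤ 0.32, so result = 1
(~(~p2 -> (p1 & ~p1)) -> (~p3 -> (p1 | (p2 | ~p3)))): 0 ≤ 1, so result = 1
(p2 -> (~(~p2 -> (p1 & ~p1)) -> (~p3 -> (p1 | (p2 | ~p3))))): 0.08 ≤ 1, so result = 1
~(p2 -> (~(~p2 -> (p1 & ~p1)) -> (~p3 -> (p1 | (p2 | ~p3))))): Gödel ¬ of 1 = 0 (operand ≠ 0)
(p4 | ~(p2 -> (~(~p2 -> (p1 & ~p1)) -> (~p3 -> (p1 | (p2 | ~p3)))))) = max(0.44, 0) = 0.44

0.44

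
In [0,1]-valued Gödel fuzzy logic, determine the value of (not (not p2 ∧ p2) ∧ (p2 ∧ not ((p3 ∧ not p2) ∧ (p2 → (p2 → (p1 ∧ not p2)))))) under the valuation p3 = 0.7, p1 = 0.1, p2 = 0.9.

0.90

not p2: Gödel ¬ of 0.9 = 0 (operand ≠ 0)
(not p2 ∧ p2) = min(0, 0.9) = 0
not (not p2 ∧ p2): Gödel ¬ of 0 = 1 (operand is 0)
not p2: Gödel ¬ of 0.9 = 0 (operand ≠ 0)
(p3 ∧ not p2) = min(0.7, 0) = 0
not p2: Gödel ¬ of 0.9 = 0 (operand ≠ 0)
(p1 ∧ not p2) = min(0.1, 0) = 0
(p2 → (p1 ∧ not p2)): 0.9 > 0, so result = 0
(p2 → (p2 → (p1 ∧ not p2))): 0.9 > 0, so result = 0
((p3 ∧ not p2) ∧ (p2 → (p2 → (p1 ∧ not p2)))) = min(0, 0) = 0
not ((p3 ∧ not p2) ∧ (p2 → (p2 → (p1 ∧ not p2)))): Gödel ¬ of 0 = 1 (operand is 0)
(p2 ∧ not ((p3 ∧ not p2) ∧ (p2 → (p2 → (p1 ∧ not p2))))) = min(0.9, 1) = 0.9
(not (not p2 ∧ p2) ∧ (p2 ∧ not ((p3 ∧ not p2) ∧ (p2 → (p2 → (p1 ∧ not p2)))))) = min(1, 0.9) = 0.9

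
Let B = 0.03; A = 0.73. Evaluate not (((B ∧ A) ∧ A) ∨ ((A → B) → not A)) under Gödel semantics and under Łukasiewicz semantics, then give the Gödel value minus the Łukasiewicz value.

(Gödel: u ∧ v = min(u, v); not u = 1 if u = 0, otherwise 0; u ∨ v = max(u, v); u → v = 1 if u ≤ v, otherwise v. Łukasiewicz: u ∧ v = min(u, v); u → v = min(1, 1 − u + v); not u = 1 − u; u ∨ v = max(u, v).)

Gödel evaluation:
  (B ∧ A) = min(0.03, 0.73) = 0.03
  ((B ∧ A) ∧ A) = min(0.03, 0.73) = 0.03
  (A → B): 0.73 > 0.03, so result = 0.03
  not A: Gödel ¬ of 0.73 = 0 (operand ≠ 0)
  ((A → B) → not A): 0.03 > 0, so result = 0
  (((B ∧ A) ∧ A) ∨ ((A → B) → not A)) = max(0.03, 0) = 0.03
  not (((B ∧ A) ∧ A) ∨ ((A → B) → not A)): Gödel ¬ of 0.03 = 0 (operand ≠ 0)
  Gödel value = 0
Łukasiewicz evaluation:
  (B ∧ A) = min(0.03, 0.73) = 0.03
  ((B ∧ A) ∧ A) = min(0.03, 0.73) = 0.03
  (A → B): min(1, 1 − 0.73 + 0.03) = 0.3
  not A: Łukasiewicz ¬ gives 1 − 0.73 = 0.27
  ((A → B) → not A): min(1, 1 − 0.3 + 0.27) = 0.97
  (((B ∧ A) ∧ A) ∨ ((A → B) → not A)) = max(0.03, 0.97) = 0.97
  not (((B ∧ A) ∧ A) ∨ ((A → B) → not A)): Łukasiewicz ¬ gives 1 − 0.97 = 0.03
  Łukasiewicz value = 0.03
Difference: 0 − 0.03 = -0.03

-0.03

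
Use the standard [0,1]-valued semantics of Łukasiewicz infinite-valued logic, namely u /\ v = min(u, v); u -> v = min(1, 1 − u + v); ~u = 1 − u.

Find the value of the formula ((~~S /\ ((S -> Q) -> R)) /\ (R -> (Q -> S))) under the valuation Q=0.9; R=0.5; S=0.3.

0.30

~S: Łukasiewicz ¬ gives 1 − 0.3 = 0.7
~~S: Łukasiewicz ¬ gives 1 − 0.7 = 0.3
(S -> Q): min(1, 1 − 0.3 + 0.9) = 1
((S -> Q) -> R): min(1, 1 − 1 + 0.5) = 0.5
(~~S /\ ((S -> Q) -> R)) = min(0.3, 0.5) = 0.3
(Q -> S): min(1, 1 − 0.9 + 0.3) = 0.4
(R -> (Q -> S)): min(1, 1 − 0.5 + 0.4) = 0.9
((~~S /\ ((S -> Q) -> R)) /\ (R -> (Q -> S))) = min(0.3, 0.9) = 0.3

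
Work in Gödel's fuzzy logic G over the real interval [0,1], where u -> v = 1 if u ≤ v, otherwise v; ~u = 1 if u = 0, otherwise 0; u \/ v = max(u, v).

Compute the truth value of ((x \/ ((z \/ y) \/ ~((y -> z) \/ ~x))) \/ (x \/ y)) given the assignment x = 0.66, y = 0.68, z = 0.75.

0.75

(z \/ y) = max(0.75, 0.68) = 0.75
(y -> z): 0.68 ≤ 0.75, so result = 1
~x: Gödel ¬ of 0.66 = 0 (operand ≠ 0)
((y -> z) \/ ~x) = max(1, 0) = 1
~((y -> z) \/ ~x): Gödel ¬ of 1 = 0 (operand ≠ 0)
((z \/ y) \/ ~((y -> z) \/ ~x)) = max(0.75, 0) = 0.75
(x \/ ((z \/ y) \/ ~((y -> z) \/ ~x))) = max(0.66, 0.75) = 0.75
(x \/ y) = max(0.66, 0.68) = 0.68
((x \/ ((z \/ y) \/ ~((y -> z) \/ ~x))) \/ (x \/ y)) = max(0.75, 0.68) = 0.75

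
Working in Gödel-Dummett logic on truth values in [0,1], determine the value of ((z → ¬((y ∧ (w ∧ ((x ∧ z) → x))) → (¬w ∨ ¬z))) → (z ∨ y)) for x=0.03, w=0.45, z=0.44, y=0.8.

0.80

(x ∧ z) = min(0.03, 0.44) = 0.03
((x ∧ z) → x): 0.03 ≤ 0.03, so result = 1
(w ∧ ((x ∧ z) → x)) = min(0.45, 1) = 0.45
(y ∧ (w ∧ ((x ∧ z) → x))) = min(0.8, 0.45) = 0.45
¬w: Gödel ¬ of 0.45 = 0 (operand ≠ 0)
¬z: Gödel ¬ of 0.44 = 0 (operand ≠ 0)
(¬w ∨ ¬z) = max(0, 0) = 0
((y ∧ (w ∧ ((x ∧ z) → x))) → (¬w ∨ ¬z)): 0.45 > 0, so result = 0
¬((y ∧ (w ∧ ((x ∧ z) → x))) → (¬w ∨ ¬z)): Gödel ¬ of 0 = 1 (operand is 0)
(z → ¬((y ∧ (w ∧ ((x ∧ z) → x))) → (¬w ∨ ¬z))): 0.44 ≤ 1, so result = 1
(z ∨ y) = max(0.44, 0.8) = 0.8
((z → ¬((y ∧ (w ∧ ((x ∧ z) → x))) → (¬w ∨ ¬z))) → (z ∨ y)): 1 > 0.8, so result = 0.8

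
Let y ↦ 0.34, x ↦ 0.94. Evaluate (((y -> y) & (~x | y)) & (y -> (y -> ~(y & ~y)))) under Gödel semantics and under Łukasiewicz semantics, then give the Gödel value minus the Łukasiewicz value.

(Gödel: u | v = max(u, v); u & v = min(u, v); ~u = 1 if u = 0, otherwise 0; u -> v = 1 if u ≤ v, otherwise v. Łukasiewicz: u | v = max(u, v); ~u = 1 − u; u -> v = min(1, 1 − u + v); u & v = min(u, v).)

Gödel evaluation:
  (y -> y): 0.34 ≤ 0.34, so result = 1
  ~x: Gödel ¬ of 0.94 = 0 (operand ≠ 0)
  (~x | y) = max(0, 0.34) = 0.34
  ((y -> y) & (~x | y)) = min(1, 0.34) = 0.34
  ~y: Gödel ¬ of 0.34 = 0 (operand ≠ 0)
  (y & ~y) = min(0.34, 0) = 0
  ~(y & ~y): Gödel ¬ of 0 = 1 (operand is 0)
  (y -> ~(y & ~y)): 0.34 ≤ 1, so result = 1
  (y -> (y -> ~(y & ~y))): 0.34 ≤ 1, so result = 1
  (((y -> y) & (~x | y)) & (y -> (y -> ~(y & ~y)))) = min(0.34, 1) = 0.34
  Gödel value = 0.34
Łukasiewicz evaluation:
  (y -> y): min(1, 1 − 0.34 + 0.34) = 1
  ~x: Łukasiewicz ¬ gives 1 − 0.94 = 0.06
  (~x | y) = max(0.06, 0.34) = 0.34
  ((y -> y) & (~x | y)) = min(1, 0.34) = 0.34
  ~y: Łukasiewicz ¬ gives 1 − 0.34 = 0.66
  (y & ~y) = min(0.34, 0.66) = 0.34
  ~(y & ~y): Łukasiewicz ¬ gives 1 − 0.34 = 0.66
  (y -> ~(y & ~y)): min(1, 1 − 0.34 + 0.66) = 1
  (y -> (y -> ~(y & ~y))): min(1, 1 − 0.34 + 1) = 1
  (((y -> y) & (~x | y)) & (y -> (y -> ~(y & ~y)))) = min(0.34, 1) = 0.34
  Łukasiewicz value = 0.34
Difference: 0.34 − 0.34 = 0.00

0.00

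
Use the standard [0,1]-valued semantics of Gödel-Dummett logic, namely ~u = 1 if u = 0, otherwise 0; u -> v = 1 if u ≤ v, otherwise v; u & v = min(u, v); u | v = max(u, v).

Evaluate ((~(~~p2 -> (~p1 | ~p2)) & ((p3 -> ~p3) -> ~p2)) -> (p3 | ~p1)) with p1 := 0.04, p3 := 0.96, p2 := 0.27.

~p2: Gödel ¬ of 0.27 = 0 (operand ≠ 0)
~~p2: Gödel ¬ of 0 = 1 (operand is 0)
~p1: Gödel ¬ of 0.04 = 0 (operand ≠ 0)
~p2: Gödel ¬ of 0.27 = 0 (operand ≠ 0)
(~p1 | ~p2) = max(0, 0) = 0
(~~p2 -> (~p1 | ~p2)): 1 > 0, so result = 0
~(~~p2 -> (~p1 | ~p2)): Gödel ¬ of 0 = 1 (operand is 0)
~p3: Gödel ¬ of 0.96 = 0 (operand ≠ 0)
(p3 -> ~p3): 0.96 > 0, so result = 0
~p2: Gödel ¬ of 0.27 = 0 (operand ≠ 0)
((p3 -> ~p3) -> ~p2): 0 ≤ 0, so result = 1
(~(~~p2 -> (~p1 | ~p2)) & ((p3 -> ~p3) -> ~p2)) = min(1, 1) = 1
~p1: Gödel ¬ of 0.04 = 0 (operand ≠ 0)
(p3 | ~p1) = max(0.96, 0) = 0.96
((~(~~p2 -> (~p1 | ~p2)) & ((p3 -> ~p3) -> ~p2)) -> (p3 | ~p1)): 1 > 0.96, so result = 0.96

0.96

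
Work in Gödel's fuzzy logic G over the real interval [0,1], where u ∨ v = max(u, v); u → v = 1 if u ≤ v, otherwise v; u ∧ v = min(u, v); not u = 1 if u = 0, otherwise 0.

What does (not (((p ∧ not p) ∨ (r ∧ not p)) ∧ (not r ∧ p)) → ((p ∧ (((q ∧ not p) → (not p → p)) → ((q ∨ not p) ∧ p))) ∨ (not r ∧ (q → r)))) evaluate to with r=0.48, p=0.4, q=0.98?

0.40

not p: Gödel ¬ of 0.4 = 0 (operand ≠ 0)
(p ∧ not p) = min(0.4, 0) = 0
not p: Gödel ¬ of 0.4 = 0 (operand ≠ 0)
(r ∧ not p) = min(0.48, 0) = 0
((p ∧ not p) ∨ (r ∧ not p)) = max(0, 0) = 0
not r: Gödel ¬ of 0.48 = 0 (operand ≠ 0)
(not r ∧ p) = min(0, 0.4) = 0
(((p ∧ not p) ∨ (r ∧ not p)) ∧ (not r ∧ p)) = min(0, 0) = 0
not (((p ∧ not p) ∨ (r ∧ not p)) ∧ (not r ∧ p)): Gödel ¬ of 0 = 1 (operand is 0)
not p: Gödel ¬ of 0.4 = 0 (operand ≠ 0)
(q ∧ not p) = min(0.98, 0) = 0
not p: Gödel ¬ of 0.4 = 0 (operand ≠ 0)
(not p → p): 0 ≤ 0.4, so result = 1
((q ∧ not p) → (not p → p)): 0 ≤ 1, so result = 1
not p: Gödel ¬ of 0.4 = 0 (operand ≠ 0)
(q ∨ not p) = max(0.98, 0) = 0.98
((q ∨ not p) ∧ p) = min(0.98, 0.4) = 0.4
(((q ∧ not p) → (not p → p)) → ((q ∨ not p) ∧ p)): 1 > 0.4, so result = 0.4
(p ∧ (((q ∧ not p) → (not p → p)) → ((q ∨ not p) ∧ p))) = min(0.4, 0.4) = 0.4
not r: Gödel ¬ of 0.48 = 0 (operand ≠ 0)
(q → r): 0.98 > 0.48, so result = 0.48
(not r ∧ (q → r)) = min(0, 0.48) = 0
((p ∧ (((q ∧ not p) → (not p → p)) → ((q ∨ not p) ∧ p))) ∨ (not r ∧ (q → r))) = max(0.4, 0) = 0.4
(not (((p ∧ not p) ∨ (r ∧ not p)) ∧ (not r ∧ p)) → ((p ∧ (((q ∧ not p) → (not p → p)) → ((q ∨ not p) ∧ p))) ∨ (not r ∧ (q → r)))): 1 > 0.4, so result = 0.4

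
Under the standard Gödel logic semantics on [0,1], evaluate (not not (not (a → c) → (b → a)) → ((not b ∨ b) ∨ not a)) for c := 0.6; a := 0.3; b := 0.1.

0.10

(a → c): 0.3 ≤ 0.6, so result = 1
not (a → c): Gödel ¬ of 1 = 0 (operand ≠ 0)
(b → a): 0.1 ≤ 0.3, so result = 1
(not (a → c) → (b → a)): 0 ≤ 1, so result = 1
not (not (a → c) → (b → a)): Gödel ¬ of 1 = 0 (operand ≠ 0)
not not (not (a → c) → (b → a)): Gödel ¬ of 0 = 1 (operand is 0)
not b: Gödel ¬ of 0.1 = 0 (operand ≠ 0)
(not b ∨ b) = max(0, 0.1) = 0.1
not a: Gödel ¬ of 0.3 = 0 (operand ≠ 0)
((not b ∨ b) ∨ not a) = max(0.1, 0) = 0.1
(not not (not (a → c) → (b → a)) → ((not b ∨ b) ∨ not a)): 1 > 0.1, so result = 0.1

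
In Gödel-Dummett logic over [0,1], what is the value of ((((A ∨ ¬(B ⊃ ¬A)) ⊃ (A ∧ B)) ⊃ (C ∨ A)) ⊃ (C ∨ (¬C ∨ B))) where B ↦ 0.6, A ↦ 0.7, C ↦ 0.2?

¬A: Gödel ¬ of 0.7 = 0 (operand ≠ 0)
(B ⊃ ¬A): 0.6 > 0, so result = 0
¬(B ⊃ ¬A): Gödel ¬ of 0 = 1 (operand is 0)
(A ∨ ¬(B ⊃ ¬A)) = max(0.7, 1) = 1
(A ∧ B) = min(0.7, 0.6) = 0.6
((A ∨ ¬(B ⊃ ¬A)) ⊃ (A ∧ B)): 1 > 0.6, so result = 0.6
(C ∨ A) = max(0.2, 0.7) = 0.7
(((A ∨ ¬(B ⊃ ¬A)) ⊃ (A ∧ B)) ⊃ (C ∨ A)): 0.6 ≤ 0.7, so result = 1
¬C: Gödel ¬ of 0.2 = 0 (operand ≠ 0)
(¬C ∨ B) = max(0, 0.6) = 0.6
(C ∨ (¬C ∨ B)) = max(0.2, 0.6) = 0.6
((((A ∨ ¬(B ⊃ ¬A)) ⊃ (A ∧ B)) ⊃ (C ∨ A)) ⊃ (C ∨ (¬C ∨ B))): 1 > 0.6, so result = 0.6

0.60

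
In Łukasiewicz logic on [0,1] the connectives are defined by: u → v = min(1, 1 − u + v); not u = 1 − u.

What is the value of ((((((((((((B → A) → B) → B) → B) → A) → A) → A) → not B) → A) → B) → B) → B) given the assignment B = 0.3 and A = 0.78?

(B → A): min(1, 1 − 0.3 + 0.78) = 1
((B → A) → B): min(1, 1 − 1 + 0.3) = 0.3
(((B → A) → B) → B): min(1, 1 − 0.3 + 0.3) = 1
((((B → A) → B) → B) → B): min(1, 1 − 1 + 0.3) = 0.3
(((((B → A) → B) → B) → B) → A): min(1, 1 − 0.3 + 0.78) = 1
((((((B → A) → B) → B) → B) → A) → A): min(1, 1 − 1 + 0.78) = 0.78
(((((((B → A) → B) → B) → B) → A) → A) → A): min(1, 1 − 0.78 + 0.78) = 1
not B: Łukasiewicz ¬ gives 1 − 0.3 = 0.7
((((((((B → A) → B) → B) → B) → A) → A) → A) → not B): min(1, 1 − 1 + 0.7) = 0.7
(((((((((B → A) → B) → B) → B) → A) → A) → A) → not B) → A): min(1, 1 − 0.7 + 0.78) = 1
((((((((((B → A) → B) → B) → B) → A) → A) → A) → not B) → A) → B): min(1, 1 − 1 + 0.3) = 0.3
(((((((((((B → A) → B) → B) → B) → A) → A) → A) → not B) → A) → B) → B): min(1, 1 − 0.3 + 0.3) = 1
((((((((((((B → A) → B) → B) → B) → A) → A) → A) → not B) → A) → B) → B) → B): min(1, 1 − 1 + 0.3) = 0.3

0.30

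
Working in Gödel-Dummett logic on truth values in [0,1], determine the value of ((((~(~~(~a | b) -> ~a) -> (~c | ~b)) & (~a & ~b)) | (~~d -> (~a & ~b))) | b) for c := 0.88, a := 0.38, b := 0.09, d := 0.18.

0.09

~a: Gödel ¬ of 0.38 = 0 (operand ≠ 0)
(~a | b) = max(0, 0.09) = 0.09
~(~a | b): Gödel ¬ of 0.09 = 0 (operand ≠ 0)
~~(~a | b): Gödel ¬ of 0 = 1 (operand is 0)
~a: Gödel ¬ of 0.38 = 0 (operand ≠ 0)
(~~(~a | b) -> ~a): 1 > 0, so result = 0
~(~~(~a | b) -> ~a): Gödel ¬ of 0 = 1 (operand is 0)
~c: Gödel ¬ of 0.88 = 0 (operand ≠ 0)
~b: Gödel ¬ of 0.09 = 0 (operand ≠ 0)
(~c | ~b) = max(0, 0) = 0
(~(~~(~a | b) -> ~a) -> (~c | ~b)): 1 > 0, so result = 0
~a: Gödel ¬ of 0.38 = 0 (operand ≠ 0)
~b: Gödel ¬ of 0.09 = 0 (operand ≠ 0)
(~a & ~b) = min(0, 0) = 0
((~(~~(~a | b) -> ~a) -> (~c | ~b)) & (~a & ~b)) = min(0, 0) = 0
~d: Gödel ¬ of 0.18 = 0 (operand ≠ 0)
~~d: Gödel ¬ of 0 = 1 (operand is 0)
~a: Gödel ¬ of 0.38 = 0 (operand ≠ 0)
~b: Gödel ¬ of 0.09 = 0 (operand ≠ 0)
(~a & ~b) = min(0, 0) = 0
(~~d -> (~a & ~b)): 1 > 0, so result = 0
(((~(~~(~a | b) -> ~a) -> (~c | ~b)) & (~a & ~b)) | (~~d -> (~a & ~b))) = max(0, 0) = 0
((((~(~~(~a | b) -> ~a) -> (~c | ~b)) & (~a & ~b)) | (~~d -> (~a & ~b))) | b) = max(0, 0.09) = 0.09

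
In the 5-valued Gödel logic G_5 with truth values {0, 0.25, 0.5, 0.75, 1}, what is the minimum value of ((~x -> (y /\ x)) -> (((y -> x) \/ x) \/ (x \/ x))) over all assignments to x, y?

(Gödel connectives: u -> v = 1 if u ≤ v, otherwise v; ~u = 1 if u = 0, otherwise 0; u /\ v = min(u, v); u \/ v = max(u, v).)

The minimum is attained at x = 0.25, y = 0.5:
  ~x: Gödel ¬ of 0.25 = 0 (operand ≠ 0)
  (y /\ x) = min(0.5, 0.25) = 0.25
  (~x -> (y /\ x)): 0 ≤ 0.25, so result = 1
  (y -> x): 0.5 > 0.25, so result = 0.25
  ((y -> x) \/ x) = max(0.25, 0.25) = 0.25
  (x \/ x) = max(0.25, 0.25) = 0.25
  (((y -> x) \/ x) \/ (x \/ x)) = max(0.25, 0.25) = 0.25
  ((~x -> (y /\ x)) -> (((y -> x) \/ x) \/ (x \/ x))): 1 > 0.25, so result = 0.25
Checking all 25 assignments confirms none give a value below 0.25.

0.25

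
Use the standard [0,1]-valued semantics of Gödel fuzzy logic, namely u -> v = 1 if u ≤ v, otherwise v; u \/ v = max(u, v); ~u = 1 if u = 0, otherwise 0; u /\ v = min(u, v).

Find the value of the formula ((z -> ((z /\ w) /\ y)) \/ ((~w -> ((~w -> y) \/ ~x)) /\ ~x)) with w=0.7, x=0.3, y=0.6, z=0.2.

1.00

(z /\ w) = min(0.2, 0.7) = 0.2
((z /\ w) /\ y) = min(0.2, 0.6) = 0.2
(z -> ((z /\ w) /\ y)): 0.2 ≤ 0.2, so result = 1
~w: Gödel ¬ of 0.7 = 0 (operand ≠ 0)
~w: Gödel ¬ of 0.7 = 0 (operand ≠ 0)
(~w -> y): 0 ≤ 0.6, so result = 1
~x: Gödel ¬ of 0.3 = 0 (operand ≠ 0)
((~w -> y) \/ ~x) = max(1, 0) = 1
(~w -> ((~w -> y) \/ ~x)): 0 ≤ 1, so result = 1
~x: Gödel ¬ of 0.3 = 0 (operand ≠ 0)
((~w -> ((~w -> y) \/ ~x)) /\ ~x) = min(1, 0) = 0
((z -> ((z /\ w) /\ y)) \/ ((~w -> ((~w -> y) \/ ~x)) /\ ~x)) = max(1, 0) = 1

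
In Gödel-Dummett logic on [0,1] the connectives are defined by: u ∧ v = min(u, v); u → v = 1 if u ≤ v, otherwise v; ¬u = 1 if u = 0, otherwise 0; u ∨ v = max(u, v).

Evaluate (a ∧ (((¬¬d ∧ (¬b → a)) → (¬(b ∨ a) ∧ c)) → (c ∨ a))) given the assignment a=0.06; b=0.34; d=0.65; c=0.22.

¬d: Gödel ¬ of 0.65 = 0 (operand ≠ 0)
¬¬d: Gödel ¬ of 0 = 1 (operand is 0)
¬b: Gödel ¬ of 0.34 = 0 (operand ≠ 0)
(¬b → a): 0 ≤ 0.06, so result = 1
(¬¬d ∧ (¬b → a)) = min(1, 1) = 1
(b ∨ a) = max(0.34, 0.06) = 0.34
¬(b ∨ a): Gödel ¬ of 0.34 = 0 (operand ≠ 0)
(¬(b ∨ a) ∧ c) = min(0, 0.22) = 0
((¬¬d ∧ (¬b → a)) → (¬(b ∨ a) ∧ c)): 1 > 0, so result = 0
(c ∨ a) = max(0.22, 0.06) = 0.22
(((¬¬d ∧ (¬b → a)) → (¬(b ∨ a) ∧ c)) → (c ∨ a)): 0 ≤ 0.22, so result = 1
(a ∧ (((¬¬d ∧ (¬b → a)) → (¬(b ∨ a) ∧ c)) → (c ∨ a))) = min(0.06, 1) = 0.06

0.06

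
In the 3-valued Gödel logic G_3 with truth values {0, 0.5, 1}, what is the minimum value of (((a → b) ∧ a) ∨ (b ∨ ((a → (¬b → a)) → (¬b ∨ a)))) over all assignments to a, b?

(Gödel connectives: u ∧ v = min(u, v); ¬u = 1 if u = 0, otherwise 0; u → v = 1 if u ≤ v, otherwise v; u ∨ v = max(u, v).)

0.50

The minimum is attained at a = 0, b = 0.5:
  (a → b): 0 ≤ 0.5, so result = 1
  ((a → b) ∧ a) = min(1, 0) = 0
  ¬b: Gödel ¬ of 0.5 = 0 (operand ≠ 0)
  (¬b → a): 0 ≤ 0, so result = 1
  (a → (¬b → a)): 0 ≤ 1, so result = 1
  ¬b: Gödel ¬ of 0.5 = 0 (operand ≠ 0)
  (¬b ∨ a) = max(0, 0) = 0
  ((a → (¬b → a)) → (¬b ∨ a)): 1 > 0, so result = 0
  (b ∨ ((a → (¬b → a)) → (¬b ∨ a))) = max(0.5, 0) = 0.5
  (((a → b) ∧ a) ∨ (b ∨ ((a → (¬b → a)) → (¬b ∨ a)))) = max(0, 0.5) = 0.5
Checking all 9 assignments confirms none give a value below 0.50.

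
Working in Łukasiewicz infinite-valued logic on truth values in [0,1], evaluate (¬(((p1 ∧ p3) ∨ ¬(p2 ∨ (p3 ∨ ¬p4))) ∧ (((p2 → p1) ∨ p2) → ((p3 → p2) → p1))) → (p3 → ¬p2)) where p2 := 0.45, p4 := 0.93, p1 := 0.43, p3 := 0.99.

0.99

(p1 ∧ p3) = min(0.43, 0.99) = 0.43
¬p4: Łukasiewicz ¬ gives 1 − 0.93 = 0.07
(p3 ∨ ¬p4) = max(0.99, 0.07) = 0.99
(p2 ∨ (p3 ∨ ¬p4)) = max(0.45, 0.99) = 0.99
¬(p2 ∨ (p3 ∨ ¬p4)): Łukasiewicz ¬ gives 1 − 0.99 = 0.01
((p1 ∧ p3) ∨ ¬(p2 ∨ (p3 ∨ ¬p4))) = max(0.43, 0.01) = 0.43
(p2 → p1): min(1, 1 − 0.45 + 0.43) = 0.98
((p2 → p1) ∨ p2) = max(0.98, 0.45) = 0.98
(p3 → p2): min(1, 1 − 0.99 + 0.45) = 0.46
((p3 → p2) → p1): min(1, 1 − 0.46 + 0.43) = 0.97
(((p2 → p1) ∨ p2) → ((p3 → p2) → p1)): min(1, 1 − 0.98 + 0.97) = 0.99
(((p1 ∧ p3) ∨ ¬(p2 ∨ (p3 ∨ ¬p4))) ∧ (((p2 → p1) ∨ p2) → ((p3 → p2) → p1))) = min(0.43, 0.99) = 0.43
¬(((p1 ∧ p3) ∨ ¬(p2 ∨ (p3 ∨ ¬p4))) ∧ (((p2 → p1) ∨ p2) → ((p3 → p2) → p1))): Łukasiewicz ¬ gives 1 − 0.43 = 0.57
¬p2: Łukasiewicz ¬ gives 1 − 0.45 = 0.55
(p3 → ¬p2): min(1, 1 − 0.99 + 0.55) = 0.56
(¬(((p1 ∧ p3) ∨ ¬(p2 ∨ (p3 ∨ ¬p4))) ∧ (((p2 → p1) ∨ p2) → ((p3 → p2) → p1))) → (p3 → ¬p2)): min(1, 1 − 0.57 + 0.56) = 0.99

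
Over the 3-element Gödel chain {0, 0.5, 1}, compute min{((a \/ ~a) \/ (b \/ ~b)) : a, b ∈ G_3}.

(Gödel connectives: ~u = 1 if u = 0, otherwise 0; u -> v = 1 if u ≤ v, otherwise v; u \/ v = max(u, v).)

0.50

The minimum is attained at a = 0.5, b = 0.5:
  ~a: Gödel ¬ of 0.5 = 0 (operand ≠ 0)
  (a \/ ~a) = max(0.5, 0) = 0.5
  ~b: Gödel ¬ of 0.5 = 0 (operand ≠ 0)
  (b \/ ~b) = max(0.5, 0) = 0.5
  ((a \/ ~a) \/ (b \/ ~b)) = max(0.5, 0.5) = 0.5
Checking all 9 assignments confirms none give a value below 0.50.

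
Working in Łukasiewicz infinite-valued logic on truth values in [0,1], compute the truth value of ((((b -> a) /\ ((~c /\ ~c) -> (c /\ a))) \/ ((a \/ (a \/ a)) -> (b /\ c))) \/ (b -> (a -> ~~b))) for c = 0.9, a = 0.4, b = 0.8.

(b -> a): min(1, 1 − 0.8 + 0.4) = 0.6
~c: Łukasiewicz ¬ gives 1 − 0.9 = 0.1
~c: Łukasiewicz ¬ gives 1 − 0.9 = 0.1
(~c /\ ~c) = min(0.1, 0.1) = 0.1
(c /\ a) = min(0.9, 0.4) = 0.4
((~c /\ ~c) -> (c /\ a)): min(1, 1 − 0.1 + 0.4) = 1
((b -> a) /\ ((~c /\ ~c) -> (c /\ a))) = min(0.6, 1) = 0.6
(a \/ a) = max(0.4, 0.4) = 0.4
(a \/ (a \/ a)) = max(0.4, 0.4) = 0.4
(b /\ c) = min(0.8, 0.9) = 0.8
((a \/ (a \/ a)) -> (b /\ c)): min(1, 1 − 0.4 + 0.8) = 1
(((b -> a) /\ ((~c /\ ~c) -> (c /\ a))) \/ ((a \/ (a \/ a)) -> (b /\ c))) = max(0.6, 1) = 1
~b: Łukasiewicz ¬ gives 1 − 0.8 = 0.2
~~b: Łukasiewicz ¬ gives 1 − 0.2 = 0.8
(a -> ~~b): min(1, 1 − 0.4 + 0.8) = 1
(b -> (a -> ~~b)): min(1, 1 − 0.8 + 1) = 1
((((b -> a) /\ ((~c /\ ~c) -> (c /\ a))) \/ ((a \/ (a \/ a)) -> (b /\ c))) \/ (b -> (a -> ~~b))) = max(1, 1) = 1

1.00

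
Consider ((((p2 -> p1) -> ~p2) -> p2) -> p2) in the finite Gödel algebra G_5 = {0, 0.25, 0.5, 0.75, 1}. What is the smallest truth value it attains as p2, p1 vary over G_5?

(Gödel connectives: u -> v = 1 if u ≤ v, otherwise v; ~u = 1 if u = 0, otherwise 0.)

The minimum is attained at p2 = 0.25, p1 = 0.25:
  (p2 -> p1): 0.25 ≤ 0.25, so result = 1
  ~p2: Gödel ¬ of 0.25 = 0 (operand ≠ 0)
  ((p2 -> p1) -> ~p2): 1 > 0, so result = 0
  (((p2 -> p1) -> ~p2) -> p2): 0 ≤ 0.25, so result = 1
  ((((p2 -> p1) -> ~p2) -> p2) -> p2): 1 > 0.25, so result = 0.25
Checking all 25 assignments confirms none give a value below 0.25.

0.25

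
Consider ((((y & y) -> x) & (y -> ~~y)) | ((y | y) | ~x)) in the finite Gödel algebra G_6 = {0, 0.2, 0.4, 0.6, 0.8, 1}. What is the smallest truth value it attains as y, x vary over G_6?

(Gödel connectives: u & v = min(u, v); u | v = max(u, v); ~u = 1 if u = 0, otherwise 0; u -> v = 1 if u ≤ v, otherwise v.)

The minimum is attained at y = 0.4, x = 0.2:
  (y & y) = min(0.4, 0.4) = 0.4
  ((y & y) -> x): 0.4 > 0.2, so result = 0.2
  ~y: Gödel ¬ of 0.4 = 0 (operand ≠ 0)
  ~~y: Gödel ¬ of 0 = 1 (operand is 0)
  (y -> ~~y): 0.4 ≤ 1, so result = 1
  (((y & y) -> x) & (y -> ~~y)) = min(0.2, 1) = 0.2
  (y | y) = max(0.4, 0.4) = 0.4
  ~x: Gödel ¬ of 0.2 = 0 (operand ≠ 0)
  ((y | y) | ~x) = max(0.4, 0) = 0.4
  ((((y & y) -> x) & (y -> ~~y)) | ((y | y) | ~x)) = max(0.2, 0.4) = 0.4
Checking all 36 assignments confirms none give a value below 0.40.

0.40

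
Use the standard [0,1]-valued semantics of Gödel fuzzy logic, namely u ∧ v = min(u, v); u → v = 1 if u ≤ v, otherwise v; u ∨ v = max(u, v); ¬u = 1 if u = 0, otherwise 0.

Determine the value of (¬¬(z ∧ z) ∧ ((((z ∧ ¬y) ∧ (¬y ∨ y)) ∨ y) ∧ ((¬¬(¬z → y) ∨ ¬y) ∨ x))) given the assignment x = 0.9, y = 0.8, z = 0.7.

0.80

(z ∧ z) = min(0.7, 0.7) = 0.7
¬(z ∧ z): Gödel ¬ of 0.7 = 0 (operand ≠ 0)
¬¬(z ∧ z): Gödel ¬ of 0 = 1 (operand is 0)
¬y: Gödel ¬ of 0.8 = 0 (operand ≠ 0)
(z ∧ ¬y) = min(0.7, 0) = 0
¬y: Gödel ¬ of 0.8 = 0 (operand ≠ 0)
(¬y ∨ y) = max(0, 0.8) = 0.8
((z ∧ ¬y) ∧ (¬y ∨ y)) = min(0, 0.8) = 0
(((z ∧ ¬y) ∧ (¬y ∨ y)) ∨ y) = max(0, 0.8) = 0.8
¬z: Gödel ¬ of 0.7 = 0 (operand ≠ 0)
(¬z → y): 0 ≤ 0.8, so result = 1
¬(¬z → y): Gödel ¬ of 1 = 0 (operand ≠ 0)
¬¬(¬z → y): Gödel ¬ of 0 = 1 (operand is 0)
¬y: Gödel ¬ of 0.8 = 0 (operand ≠ 0)
(¬¬(¬z → y) ∨ ¬y) = max(1, 0) = 1
((¬¬(¬z → y) ∨ ¬y) ∨ x) = max(1, 0.9) = 1
((((z ∧ ¬y) ∧ (¬y ∨ y)) ∨ y) ∧ ((¬¬(¬z → y) ∨ ¬y) ∨ x)) = min(0.8, 1) = 0.8
(¬¬(z ∧ z) ∧ ((((z ∧ ¬y) ∧ (¬y ∨ y)) ∨ y) ∧ ((¬¬(¬z → y) ∨ ¬y) ∨ x))) = min(1, 0.8) = 0.8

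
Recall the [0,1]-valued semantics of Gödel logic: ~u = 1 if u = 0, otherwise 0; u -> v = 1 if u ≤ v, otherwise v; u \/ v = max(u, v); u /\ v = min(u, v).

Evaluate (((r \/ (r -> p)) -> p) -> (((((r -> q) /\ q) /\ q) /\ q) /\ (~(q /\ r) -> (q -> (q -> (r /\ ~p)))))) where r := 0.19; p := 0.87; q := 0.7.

(r -> p): 0.19 ≤ 0.87, so result = 1
(r \/ (r -> p)) = max(0.19, 1) = 1
((r \/ (r -> p)) -> p): 1 > 0.87, so result = 0.87
(r -> q): 0.19 ≤ 0.7, so result = 1
((r -> q) /\ q) = min(1, 0.7) = 0.7
(((r -> q) /\ q) /\ q) = min(0.7, 0.7) = 0.7
((((r -> q) /\ q) /\ q) /\ q) = min(0.7, 0.7) = 0.7
(q /\ r) = min(0.7, 0.19) = 0.19
~(q /\ r): Gödel ¬ of 0.19 = 0 (operand ≠ 0)
~p: Gödel ¬ of 0.87 = 0 (operand ≠ 0)
(r /\ ~p) = min(0.19, 0) = 0
(q -> (r /\ ~p)): 0.7 > 0, so result = 0
(q -> (q -> (r /\ ~p))): 0.7 > 0, so result = 0
(~(q /\ r) -> (q -> (q -> (r /\ ~p)))): 0 ≤ 0, so result = 1
(((((r -> q) /\ q) /\ q) /\ q) /\ (~(q /\ r) -> (q -> (q -> (r /\ ~p))))) = min(0.7, 1) = 0.7
(((r \/ (r -> p)) -> p) -> (((((r -> q) /\ q) /\ q) /\ q) /\ (~(q /\ r) -> (q -> (q -> (r /\ ~p)))))): 0.87 > 0.7, so result = 0.7

0.70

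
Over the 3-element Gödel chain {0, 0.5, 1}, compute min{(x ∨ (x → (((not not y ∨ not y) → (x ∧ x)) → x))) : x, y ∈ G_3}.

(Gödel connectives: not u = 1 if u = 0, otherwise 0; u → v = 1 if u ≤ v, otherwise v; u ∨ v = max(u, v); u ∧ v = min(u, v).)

1.00

Every assignment gives 1. For instance at x = 0, y = 0:
  not y: Gödel ¬ of 0 = 1 (operand is 0)
  not not y: Gödel ¬ of 1 = 0 (operand ≠ 0)
  not y: Gödel ¬ of 0 = 1 (operand is 0)
  (not not y ∨ not y) = max(0, 1) = 1
  (x ∧ x) = min(0, 0) = 0
  ((not not y ∨ not y) → (x ∧ x)): 1 > 0, so result = 0
  (((not not y ∨ not y) → (x ∧ x)) → x): 0 ≤ 0, so result = 1
  (x → (((not not y ∨ not y) → (x ∧ x)) → x)): 0 ≤ 1, so result = 1
  (x ∨ (x → (((not not y ∨ not y) → (x ∧ x)) → x))) = max(0, 1) = 1
All 9 assignments give value 1 — the formula is a G_3-tautology.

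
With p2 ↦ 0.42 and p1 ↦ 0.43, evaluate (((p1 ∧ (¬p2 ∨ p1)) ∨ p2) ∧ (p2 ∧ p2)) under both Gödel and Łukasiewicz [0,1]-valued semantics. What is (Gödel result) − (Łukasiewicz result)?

0.00

Gödel evaluation:
  ¬p2: Gödel ¬ of 0.42 = 0 (operand ≠ 0)
  (¬p2 ∨ p1) = max(0, 0.43) = 0.43
  (p1 ∧ (¬p2 ∨ p1)) = min(0.43, 0.43) = 0.43
  ((p1 ∧ (¬p2 ∨ p1)) ∨ p2) = max(0.43, 0.42) = 0.43
  (p2 ∧ p2) = min(0.42, 0.42) = 0.42
  (((p1 ∧ (¬p2 ∨ p1)) ∨ p2) ∧ (p2 ∧ p2)) = min(0.43, 0.42) = 0.42
  Gödel value = 0.42
Łukasiewicz evaluation:
  ¬p2: Łukasiewicz ¬ gives 1 − 0.42 = 0.58
  (¬p2 ∨ p1) = max(0.58, 0.43) = 0.58
  (p1 ∧ (¬p2 ∨ p1)) = min(0.43, 0.58) = 0.43
  ((p1 ∧ (¬p2 ∨ p1)) ∨ p2) = max(0.43, 0.42) = 0.43
  (p2 ∧ p2) = min(0.42, 0.42) = 0.42
  (((p1 ∧ (¬p2 ∨ p1)) ∨ p2) ∧ (p2 ∧ p2)) = min(0.43, 0.42) = 0.42
  Łukasiewicz value = 0.42
Difference: 0.42 − 0.42 = 0.00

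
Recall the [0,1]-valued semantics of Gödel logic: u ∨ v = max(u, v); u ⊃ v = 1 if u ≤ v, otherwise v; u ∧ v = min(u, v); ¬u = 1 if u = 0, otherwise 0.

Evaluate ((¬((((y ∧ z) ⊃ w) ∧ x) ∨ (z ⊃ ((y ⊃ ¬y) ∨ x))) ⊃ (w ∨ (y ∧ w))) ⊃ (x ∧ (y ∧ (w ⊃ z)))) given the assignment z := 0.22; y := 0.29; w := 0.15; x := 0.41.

(y ∧ z) = min(0.29, 0.22) = 0.22
((y ∧ z) ⊃ w): 0.22 > 0.15, so result = 0.15
(((y ∧ z) ⊃ w) ∧ x) = min(0.15, 0.41) = 0.15
¬y: Gödel ¬ of 0.29 = 0 (operand ≠ 0)
(y ⊃ ¬y): 0.29 > 0, so result = 0
((y ⊃ ¬y) ∨ x) = max(0, 0.41) = 0.41
(z ⊃ ((y ⊃ ¬y) ∨ x)): 0.22 ≤ 0.41, so result = 1
((((y ∧ z) ⊃ w) ∧ x) ∨ (z ⊃ ((y ⊃ ¬y) ∨ x))) = max(0.15, 1) = 1
¬((((y ∧ z) ⊃ w) ∧ x) ∨ (z ⊃ ((y ⊃ ¬y) ∨ x))): Gödel ¬ of 1 = 0 (operand ≠ 0)
(y ∧ w) = min(0.29, 0.15) = 0.15
(w ∨ (y ∧ w)) = max(0.15, 0.15) = 0.15
(¬((((y ∧ z) ⊃ w) ∧ x) ∨ (z ⊃ ((y ⊃ ¬y) ∨ x))) ⊃ (w ∨ (y ∧ w))): 0 ≤ 0.15, so result = 1
(w ⊃ z): 0.15 ≤ 0.22, so result = 1
(y ∧ (w ⊃ z)) = min(0.29, 1) = 0.29
(x ∧ (y ∧ (w ⊃ z))) = min(0.41, 0.29) = 0.29
((¬((((y ∧ z) ⊃ w) ∧ x) ∨ (z ⊃ ((y ⊃ ¬y) ∨ x))) ⊃ (w ∨ (y ∧ w))) ⊃ (x ∧ (y ∧ (w ⊃ z)))): 1 > 0.29, so result = 0.29

0.29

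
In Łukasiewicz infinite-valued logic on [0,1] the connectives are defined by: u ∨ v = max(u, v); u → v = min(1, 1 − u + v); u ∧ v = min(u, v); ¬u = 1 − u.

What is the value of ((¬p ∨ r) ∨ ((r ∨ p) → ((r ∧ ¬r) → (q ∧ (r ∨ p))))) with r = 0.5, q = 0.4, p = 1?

¬p: Łukasiewicz ¬ gives 1 − 1 = 0
(¬p ∨ r) = max(0, 0.5) = 0.5
(r ∨ p) = max(0.5, 1) = 1
¬r: Łukasiewicz ¬ gives 1 − 0.5 = 0.5
(r ∧ ¬r) = min(0.5, 0.5) = 0.5
(r ∨ p) = max(0.5, 1) = 1
(q ∧ (r ∨ p)) = min(0.4, 1) = 0.4
((r ∧ ¬r) → (q ∧ (r ∨ p))): min(1, 1 − 0.5 + 0.4) = 0.9
((r ∨ p) → ((r ∧ ¬r) → (q ∧ (r ∨ p)))): min(1, 1 − 1 + 0.9) = 0.9
((¬p ∨ r) ∨ ((r ∨ p) → ((r ∧ ¬r) → (q ∧ (r ∨ p))))) = max(0.5, 0.9) = 0.9

0.90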